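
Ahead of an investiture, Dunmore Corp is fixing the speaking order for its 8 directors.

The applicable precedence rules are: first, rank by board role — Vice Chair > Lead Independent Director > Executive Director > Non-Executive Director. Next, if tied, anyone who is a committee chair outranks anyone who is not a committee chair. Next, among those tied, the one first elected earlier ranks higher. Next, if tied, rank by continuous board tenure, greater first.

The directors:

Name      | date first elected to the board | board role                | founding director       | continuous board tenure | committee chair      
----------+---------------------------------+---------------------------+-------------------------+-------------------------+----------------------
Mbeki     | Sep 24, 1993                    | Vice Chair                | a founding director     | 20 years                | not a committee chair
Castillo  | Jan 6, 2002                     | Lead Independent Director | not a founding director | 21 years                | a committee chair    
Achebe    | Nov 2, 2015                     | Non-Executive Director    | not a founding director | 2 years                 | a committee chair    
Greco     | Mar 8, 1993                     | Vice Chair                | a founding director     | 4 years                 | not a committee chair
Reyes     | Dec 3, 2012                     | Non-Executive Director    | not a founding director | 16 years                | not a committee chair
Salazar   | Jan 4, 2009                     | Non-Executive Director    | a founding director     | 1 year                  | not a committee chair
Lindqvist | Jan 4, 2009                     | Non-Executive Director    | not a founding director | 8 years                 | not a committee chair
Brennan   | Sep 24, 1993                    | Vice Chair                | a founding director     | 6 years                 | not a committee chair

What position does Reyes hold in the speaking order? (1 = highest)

By board role: Greco, Mbeki and Brennan (Vice Chair); then Castillo (Lead Independent Director); then Achebe, Lindqvist, Salazar and Reyes (Non-Executive Director).
Greco, Mbeki and Brennan are each not a committee chair, so the next rule applies.
Among Greco, Mbeki and Brennan, by date first elected to the board (earlier first): Greco (Mar 8, 1993) before Mbeki and Brennan (Sep 24, 1993).
Among Mbeki and Brennan, by continuous board tenure (higher first): Mbeki (20 years) before Brennan (6 years).
Among Achebe, Lindqvist, Salazar and Reyes, a committee chair before not a committee chair: Achebe (a committee chair) before Lindqvist, Salazar and Reyes (not a committee chair).
Among Lindqvist, Salazar and Reyes, by date first elected to the board (earlier first): Lindqvist and Salazar (Jan 4, 2009) before Reyes (Dec 3, 2012).
Among Lindqvist and Salazar, by continuous board tenure (higher first): Lindqvist (8 years) before Salazar (1 year).
Order: Greco, Mbeki, Brennan, Castillo, Achebe, Lindqvist, Salazar, Reyes. So position 8.

8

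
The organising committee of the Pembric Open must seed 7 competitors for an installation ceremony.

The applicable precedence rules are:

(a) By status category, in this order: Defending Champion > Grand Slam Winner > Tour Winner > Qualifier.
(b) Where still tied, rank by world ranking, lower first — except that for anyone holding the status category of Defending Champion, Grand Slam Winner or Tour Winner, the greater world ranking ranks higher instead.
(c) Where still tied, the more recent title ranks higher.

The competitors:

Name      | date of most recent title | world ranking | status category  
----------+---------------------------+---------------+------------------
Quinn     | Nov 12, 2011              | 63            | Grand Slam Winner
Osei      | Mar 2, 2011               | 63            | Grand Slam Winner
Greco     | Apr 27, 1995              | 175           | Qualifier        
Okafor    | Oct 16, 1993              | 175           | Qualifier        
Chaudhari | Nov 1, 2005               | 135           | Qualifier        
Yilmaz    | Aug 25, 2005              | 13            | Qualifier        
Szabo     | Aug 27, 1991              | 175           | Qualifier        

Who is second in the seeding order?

Osei

By status category: Quinn and Osei (Grand Slam Winner); then Yilmaz, Chaudhari, Greco, Okafor and Szabo (Qualifier).
Quinn and Osei both have world ranking 63, so the next rule applies.
Among Quinn and Osei, by date of most recent title (later first): Quinn (Nov 12, 2011) before Osei (Mar 2, 2011).
Among Yilmaz, Chaudhari, Greco, Okafor and Szabo, by world ranking (lower first): Yilmaz (13) before Chaudhari (135) before Greco, Okafor and Szabo (175).
Among Greco, Okafor and Szabo, by date of most recent title (later first): Greco (Apr 27, 1995) before Okafor (Oct 16, 1993) before Szabo (Aug 27, 1991).
Order: Quinn, Osei, Yilmaz, Chaudhari, Greco, Okafor, Szabo.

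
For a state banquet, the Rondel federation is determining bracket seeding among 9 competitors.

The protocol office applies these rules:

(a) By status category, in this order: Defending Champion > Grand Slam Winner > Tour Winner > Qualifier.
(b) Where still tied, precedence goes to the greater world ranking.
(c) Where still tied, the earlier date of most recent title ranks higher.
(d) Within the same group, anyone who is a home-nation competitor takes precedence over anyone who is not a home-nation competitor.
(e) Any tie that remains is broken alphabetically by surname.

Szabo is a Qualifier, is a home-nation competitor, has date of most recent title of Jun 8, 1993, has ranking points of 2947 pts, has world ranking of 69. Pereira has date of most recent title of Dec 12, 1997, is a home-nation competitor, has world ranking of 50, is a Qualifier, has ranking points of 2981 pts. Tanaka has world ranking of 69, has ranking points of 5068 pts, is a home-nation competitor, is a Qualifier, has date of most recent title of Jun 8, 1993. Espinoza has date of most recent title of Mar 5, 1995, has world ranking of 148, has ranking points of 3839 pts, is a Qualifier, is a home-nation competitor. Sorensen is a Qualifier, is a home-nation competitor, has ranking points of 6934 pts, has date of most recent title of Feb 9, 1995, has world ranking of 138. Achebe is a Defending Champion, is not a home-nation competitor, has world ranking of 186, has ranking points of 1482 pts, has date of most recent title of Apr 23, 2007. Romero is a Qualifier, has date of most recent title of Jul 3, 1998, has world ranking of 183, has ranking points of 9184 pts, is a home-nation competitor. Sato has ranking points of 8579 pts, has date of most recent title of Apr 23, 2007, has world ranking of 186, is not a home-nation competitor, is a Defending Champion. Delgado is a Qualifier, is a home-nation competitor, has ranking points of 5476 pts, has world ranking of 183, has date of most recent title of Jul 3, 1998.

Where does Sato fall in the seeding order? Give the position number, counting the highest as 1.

By status category: Achebe and Sato (Defending Champion); then Delgado, Romero, Espinoza, Sorensen, Szabo, Tanaka and Pereira (Qualifier).
Achebe and Sato both have world ranking 186, so the next rule applies.
Achebe and Sato both have date of most recent title Apr 23, 2007, so the next rule applies.
Achebe and Sato are each not a home-nation competitor, so the next rule applies.
Among Achebe and Sato, alphabetically by surname: Achebe before Sato.
Among Delgado, Romero, Espinoza, Sorensen, Szabo, Tanaka and Pereira, by world ranking (higher first): Delgado and Romero (183) before Espinoza (148) before Sorensen (138) before Szabo and Tanaka (69) before Pereira (50).
Delgado and Romero both have date of most recent title Jul 3, 1998, so the next rule applies.
Delgado and Romero are each a home-nation competitor, so the next rule applies.
Among Delgado and Romero, alphabetically by surname: Delgado before Romero.
Szabo and Tanaka both have date of most recent title Jun 8, 1993, so the next rule applies.
Szabo and Tanaka are each a home-nation competitor, so the next rule applies.
Among Szabo and Tanaka, alphabetically by surname: Szabo before Tanaka.
Order: Achebe, Sato, Delgado, Romero, Espinoza, Sorensen, Szabo, Tanaka, Pereira. So position 2.

2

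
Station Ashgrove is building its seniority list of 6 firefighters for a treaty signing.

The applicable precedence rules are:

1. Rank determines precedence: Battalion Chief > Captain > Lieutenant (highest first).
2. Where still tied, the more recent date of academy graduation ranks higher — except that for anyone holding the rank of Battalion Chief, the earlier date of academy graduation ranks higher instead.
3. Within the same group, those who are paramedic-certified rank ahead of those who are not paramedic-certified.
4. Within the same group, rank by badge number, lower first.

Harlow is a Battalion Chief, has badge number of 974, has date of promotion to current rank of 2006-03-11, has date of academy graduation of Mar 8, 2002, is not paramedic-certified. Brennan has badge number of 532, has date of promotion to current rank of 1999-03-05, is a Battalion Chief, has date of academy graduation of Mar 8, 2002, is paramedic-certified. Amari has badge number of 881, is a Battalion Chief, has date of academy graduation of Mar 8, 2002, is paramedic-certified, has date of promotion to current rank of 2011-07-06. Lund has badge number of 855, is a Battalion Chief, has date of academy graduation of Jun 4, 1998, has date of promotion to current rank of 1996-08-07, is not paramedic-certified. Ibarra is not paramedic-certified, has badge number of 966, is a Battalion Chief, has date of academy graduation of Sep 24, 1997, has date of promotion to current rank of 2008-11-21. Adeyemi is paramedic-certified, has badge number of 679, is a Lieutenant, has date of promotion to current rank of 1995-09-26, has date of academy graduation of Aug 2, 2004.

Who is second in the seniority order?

Lund

By rank: Ibarra, Lund, Brennan, Amari and Harlow (Battalion Chief); then Adeyemi (Lieutenant).
Among Ibarra, Lund, Brennan, Amari and Harlow, by date of academy graduation (earlier first) (reversed rule for this group): Ibarra (Sep 24, 1997) before Lund (Jun 4, 1998) before Brennan, Amari and Harlow (Mar 8, 2002).
Among Brennan, Amari and Harlow, paramedic-certified before not paramedic-certified: Brennan and Amari (paramedic-certified) before Harlow (not paramedic-certified).
Among Brennan and Amari, by badge number (lower first): Brennan (532) before Amari (881).
Order: Ibarra, Lund, Brennan, Amari, Harlow, Adeyemi.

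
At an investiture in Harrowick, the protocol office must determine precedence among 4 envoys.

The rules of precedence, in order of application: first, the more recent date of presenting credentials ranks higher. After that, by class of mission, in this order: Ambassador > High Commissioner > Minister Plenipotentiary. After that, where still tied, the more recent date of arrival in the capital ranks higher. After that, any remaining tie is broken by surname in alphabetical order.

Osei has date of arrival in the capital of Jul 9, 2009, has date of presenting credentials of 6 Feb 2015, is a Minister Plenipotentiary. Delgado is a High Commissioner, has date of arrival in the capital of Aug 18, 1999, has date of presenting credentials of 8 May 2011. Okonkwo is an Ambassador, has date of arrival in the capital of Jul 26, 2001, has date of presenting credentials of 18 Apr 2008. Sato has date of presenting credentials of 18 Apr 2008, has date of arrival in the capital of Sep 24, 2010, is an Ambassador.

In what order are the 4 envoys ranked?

By date of presenting credentials (later first): Osei (6 Feb 2015); then Delgado (8 May 2011); then Sato and Okonkwo (both 18 Apr 2008).
Sato and Okonkwo are each Ambassador, so the next rule applies.
Among Sato and Okonkwo, by date of arrival in the capital (later first): Sato (Sep 24, 2010) before Okonkwo (Jul 26, 2001).
Full order: Osei, Delgado, Sato, Okonkwo.

Osei, Delgado, Sato, Okonkwo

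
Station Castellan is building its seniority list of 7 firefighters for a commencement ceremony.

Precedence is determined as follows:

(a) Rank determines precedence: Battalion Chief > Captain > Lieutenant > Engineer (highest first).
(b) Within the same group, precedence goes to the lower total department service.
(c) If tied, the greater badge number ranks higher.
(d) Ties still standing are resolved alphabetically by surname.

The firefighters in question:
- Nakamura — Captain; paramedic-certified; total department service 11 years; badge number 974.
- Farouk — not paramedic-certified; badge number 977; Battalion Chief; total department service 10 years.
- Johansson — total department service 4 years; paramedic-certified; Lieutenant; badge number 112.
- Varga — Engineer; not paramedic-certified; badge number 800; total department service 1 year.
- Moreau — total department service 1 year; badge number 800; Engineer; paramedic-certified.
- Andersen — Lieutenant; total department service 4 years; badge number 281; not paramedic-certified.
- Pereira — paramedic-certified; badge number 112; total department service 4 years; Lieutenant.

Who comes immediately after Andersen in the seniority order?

Johansson

By rank: Farouk (Battalion Chief); then Nakamura (Captain); then Andersen, Johansson and Pereira (Lieutenant); then Moreau and Varga (Engineer).
Andersen, Johansson and Pereira all have total department service 4 years, so the next rule applies.
Among Andersen, Johansson and Pereira, by badge number (higher first): Andersen (281) before Johansson and Pereira (112).
Among Johansson and Pereira, alphabetically by surname: Johansson before Pereira.
Moreau and Varga both have total department service 1 year, so the next rule applies.
Moreau and Varga both have badge number 800, so the next rule applies.
Among Moreau and Varga, alphabetically by surname: Moreau before Varga.
Order: Farouk, Nakamura, Andersen, Johansson, Pereira, Moreau, Varga.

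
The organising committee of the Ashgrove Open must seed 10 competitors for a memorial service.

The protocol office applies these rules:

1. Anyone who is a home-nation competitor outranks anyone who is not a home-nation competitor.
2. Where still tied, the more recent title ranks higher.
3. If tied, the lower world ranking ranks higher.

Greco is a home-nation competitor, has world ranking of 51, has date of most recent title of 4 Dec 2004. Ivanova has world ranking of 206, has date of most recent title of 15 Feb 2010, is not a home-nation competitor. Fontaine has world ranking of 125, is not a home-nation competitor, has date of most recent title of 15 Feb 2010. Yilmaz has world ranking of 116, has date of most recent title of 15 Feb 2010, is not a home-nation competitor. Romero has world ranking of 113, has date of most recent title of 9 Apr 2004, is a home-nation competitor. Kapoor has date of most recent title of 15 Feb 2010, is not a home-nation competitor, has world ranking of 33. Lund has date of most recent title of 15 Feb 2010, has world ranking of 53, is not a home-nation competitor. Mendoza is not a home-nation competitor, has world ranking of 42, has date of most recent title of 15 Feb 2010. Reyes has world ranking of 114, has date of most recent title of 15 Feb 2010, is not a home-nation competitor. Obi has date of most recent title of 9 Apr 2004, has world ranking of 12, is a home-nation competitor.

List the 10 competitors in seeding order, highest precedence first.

By the first rule: Greco, Obi and Romero (each a home-nation competitor); then Kapoor, Mendoza, Lund, Reyes, Yilmaz, Fontaine and Ivanova (each not a home-nation competitor).
Among Greco, Obi and Romero, by date of most recent title (later first): Greco (4 Dec 2004) before Obi and Romero (9 Apr 2004).
Among Obi and Romero, by world ranking (lower first): Obi (12) before Romero (113).
Kapoor, Mendoza, Lund, Reyes, Yilmaz, Fontaine and Ivanova all have date of most recent title 15 Feb 2010, so the next rule applies.
Among Kapoor, Mendoza, Lund, Reyes, Yilmaz, Fontaine and Ivanova, by world ranking (lower first): Kapoor (33) before Mendoza (42) before Lund (53) before Reyes (114) before Yilmaz (116) before Fontaine (125) before Ivanova (206).
Full order: Greco, Obi, Romero, Kapoor, Mendoza, Lund, Reyes, Yilmaz, Fontaine, Ivanova.

Greco, Obi, Romero, Kapoor, Mendoza, Lund, Reyes, Yilmaz, Fontaine, Ivanova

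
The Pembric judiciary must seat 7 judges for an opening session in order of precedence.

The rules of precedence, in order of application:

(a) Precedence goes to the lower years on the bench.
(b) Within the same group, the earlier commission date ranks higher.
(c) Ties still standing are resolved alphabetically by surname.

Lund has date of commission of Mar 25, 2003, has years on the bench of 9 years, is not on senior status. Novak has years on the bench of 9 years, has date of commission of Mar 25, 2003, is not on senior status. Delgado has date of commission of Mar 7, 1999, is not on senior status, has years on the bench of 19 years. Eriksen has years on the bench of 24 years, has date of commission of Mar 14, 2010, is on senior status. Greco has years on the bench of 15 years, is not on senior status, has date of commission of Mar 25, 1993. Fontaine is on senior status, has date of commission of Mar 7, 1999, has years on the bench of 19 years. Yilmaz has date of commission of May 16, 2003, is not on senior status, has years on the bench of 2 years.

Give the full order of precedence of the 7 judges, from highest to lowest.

Yilmaz, Lund, Novak, Greco, Delgado, Fontaine, Eriksen

By years on the bench (lower first): Yilmaz (2 years); then Lund and Novak (both 9 years); then Greco (15 years); then Delgado and Fontaine (both 19 years); then Eriksen (24 years).
Lund and Novak both have date of commission Mar 25, 2003, so the next rule applies.
Among Lund and Novak, alphabetically by surname: Lund before Novak.
Delgado and Fontaine both have date of commission Mar 7, 1999, so the next rule applies.
Among Delgado and Fontaine, alphabetically by surname: Delgado before Fontaine.
Full order: Yilmaz, Lund, Novak, Greco, Delgado, Fontaine, Eriksen.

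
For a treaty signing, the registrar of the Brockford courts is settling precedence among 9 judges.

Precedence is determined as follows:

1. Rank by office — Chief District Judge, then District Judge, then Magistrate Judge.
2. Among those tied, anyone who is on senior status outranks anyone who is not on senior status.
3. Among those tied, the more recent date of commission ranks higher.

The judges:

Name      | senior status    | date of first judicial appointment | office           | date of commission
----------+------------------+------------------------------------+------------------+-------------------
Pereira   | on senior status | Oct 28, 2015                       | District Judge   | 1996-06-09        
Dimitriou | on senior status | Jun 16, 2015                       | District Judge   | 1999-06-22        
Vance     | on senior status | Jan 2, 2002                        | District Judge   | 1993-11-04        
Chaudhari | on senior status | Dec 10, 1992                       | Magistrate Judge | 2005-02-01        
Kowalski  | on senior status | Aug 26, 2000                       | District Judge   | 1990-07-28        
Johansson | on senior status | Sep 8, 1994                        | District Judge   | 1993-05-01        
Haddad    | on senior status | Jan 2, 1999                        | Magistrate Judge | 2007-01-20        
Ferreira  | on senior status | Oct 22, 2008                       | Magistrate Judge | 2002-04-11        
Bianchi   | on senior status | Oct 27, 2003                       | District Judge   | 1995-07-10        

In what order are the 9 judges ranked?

Dimitriou, Pereira, Bianchi, Vance, Johansson, Kowalski, Haddad, Chaudhari, Ferreira

By office: Dimitriou, Pereira, Bianchi, Vance, Johansson and Kowalski (District Judge); then Haddad, Chaudhari and Ferreira (Magistrate Judge).
Dimitriou, Pereira, Bianchi, Vance, Johansson and Kowalski are each on senior status, so the next rule applies.
Among Dimitriou, Pereira, Bianchi, Vance, Johansson and Kowalski, by date of commission (later first): Dimitriou (1999-06-22) before Pereira (1996-06-09) before Bianchi (1995-07-10) before Vance (1993-11-04) before Johansson (1993-05-01) before Kowalski (1990-07-28).
Haddad, Chaudhari and Ferreira are each on senior status, so the next rule applies.
Among Haddad, Chaudhari and Ferreira, by date of commission (later first): Haddad (2007-01-20) before Chaudhari (2005-02-01) before Ferreira (2002-04-11).
Full order: Dimitriou, Pereira, Bianchi, Vance, Johansson, Kowalski, Haddad, Chaudhari, Ferreira.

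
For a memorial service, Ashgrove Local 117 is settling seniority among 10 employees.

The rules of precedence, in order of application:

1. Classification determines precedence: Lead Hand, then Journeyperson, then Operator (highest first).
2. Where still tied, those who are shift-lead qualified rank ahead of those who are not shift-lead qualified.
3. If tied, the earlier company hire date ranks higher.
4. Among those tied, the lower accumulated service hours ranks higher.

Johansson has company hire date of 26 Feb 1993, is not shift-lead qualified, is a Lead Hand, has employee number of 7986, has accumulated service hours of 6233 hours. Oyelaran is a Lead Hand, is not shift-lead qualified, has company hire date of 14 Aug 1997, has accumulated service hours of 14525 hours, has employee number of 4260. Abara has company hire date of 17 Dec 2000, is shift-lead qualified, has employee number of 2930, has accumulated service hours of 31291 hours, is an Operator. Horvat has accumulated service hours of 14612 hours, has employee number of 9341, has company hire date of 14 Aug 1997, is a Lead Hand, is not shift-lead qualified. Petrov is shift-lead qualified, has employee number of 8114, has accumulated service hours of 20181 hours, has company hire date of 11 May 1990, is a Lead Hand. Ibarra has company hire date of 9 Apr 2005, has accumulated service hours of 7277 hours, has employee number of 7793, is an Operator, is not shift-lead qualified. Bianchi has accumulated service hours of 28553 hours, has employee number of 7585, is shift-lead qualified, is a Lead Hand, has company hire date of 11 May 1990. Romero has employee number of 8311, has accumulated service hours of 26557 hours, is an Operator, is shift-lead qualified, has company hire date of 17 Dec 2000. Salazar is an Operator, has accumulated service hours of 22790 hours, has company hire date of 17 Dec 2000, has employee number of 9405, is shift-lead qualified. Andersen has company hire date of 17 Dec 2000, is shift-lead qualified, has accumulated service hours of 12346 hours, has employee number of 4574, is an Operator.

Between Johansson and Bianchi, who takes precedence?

By classification: Petrov, Bianchi, Johansson, Oyelaran and Horvat (Lead Hand); then Andersen, Salazar, Romero, Abara and Ibarra (Operator).
Among Petrov, Bianchi, Johansson, Oyelaran and Horvat, shift-lead qualified before not shift-lead qualified: Petrov and Bianchi (shift-lead qualified) before Johansson, Oyelaran and Horvat (not shift-lead qualified).
Petrov and Bianchi both have company hire date 11 May 1990, so the next rule applies.
Among Petrov and Bianchi, by accumulated service hours (lower first): Petrov (20181 hours) before Bianchi (28553 hours).
Among Johansson, Oyelaran and Horvat, by company hire date (earlier first): Johansson (26 Feb 1993) before Oyelaran and Horvat (14 Aug 1997).
Among Oyelaran and Horvat, by accumulated service hours (lower first): Oyelaran (14525 hours) before Horvat (14612 hours).
Among Andersen, Salazar, Romero, Abara and Ibarra, shift-lead qualified before not shift-lead qualified: Andersen, Salazar, Romero and Abara (shift-lead qualified) before Ibarra (not shift-lead qualified).
Andersen, Salazar, Romero and Abara all have company hire date 17 Dec 2000, so the next rule applies.
Among Andersen, Salazar, Romero and Abara, by accumulated service hours (lower first): Andersen (12346 hours) before Salazar (22790 hours) before Romero (26557 hours) before Abara (31291 hours).
So Bianchi takes precedence.

Bianchi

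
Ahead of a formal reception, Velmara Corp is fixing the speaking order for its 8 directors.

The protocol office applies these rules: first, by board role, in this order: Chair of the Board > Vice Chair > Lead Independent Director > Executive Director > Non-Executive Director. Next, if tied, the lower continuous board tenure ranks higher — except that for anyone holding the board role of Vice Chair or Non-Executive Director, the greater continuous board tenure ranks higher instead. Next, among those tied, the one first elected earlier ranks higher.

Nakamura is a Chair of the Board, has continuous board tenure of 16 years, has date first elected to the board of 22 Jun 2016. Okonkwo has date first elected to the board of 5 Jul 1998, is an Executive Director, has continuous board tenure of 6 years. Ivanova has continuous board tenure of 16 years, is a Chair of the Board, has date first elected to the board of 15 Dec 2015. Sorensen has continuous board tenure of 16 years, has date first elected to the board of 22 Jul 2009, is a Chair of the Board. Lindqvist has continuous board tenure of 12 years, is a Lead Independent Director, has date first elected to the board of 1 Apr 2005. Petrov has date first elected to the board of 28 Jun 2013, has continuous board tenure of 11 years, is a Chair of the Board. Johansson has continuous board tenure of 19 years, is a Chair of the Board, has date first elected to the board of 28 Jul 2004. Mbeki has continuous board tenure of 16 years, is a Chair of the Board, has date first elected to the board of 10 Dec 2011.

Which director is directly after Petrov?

By board role: Petrov, Sorensen, Mbeki, Ivanova, Nakamura and Johansson (Chair of the Board); then Lindqvist (Lead Independent Director); then Okonkwo (Executive Director).
Among Petrov, Sorensen, Mbeki, Ivanova, Nakamura and Johansson, by continuous board tenure (lower first): Petrov (11 years) before Sorensen, Mbeki, Ivanova and Nakamura (16 years) before Johansson (19 years).
Among Sorensen, Mbeki, Ivanova and Nakamura, by date first elected to the board (earlier first): Sorensen (22 Jul 2009) before Mbeki (10 Dec 2011) before Ivanova (15 Dec 2015) before Nakamura (22 Jun 2016).
Order: Petrov, Sorensen, Mbeki, Ivanova, Nakamura, Johansson, Lindqvist, Okonkwo.

Sorensen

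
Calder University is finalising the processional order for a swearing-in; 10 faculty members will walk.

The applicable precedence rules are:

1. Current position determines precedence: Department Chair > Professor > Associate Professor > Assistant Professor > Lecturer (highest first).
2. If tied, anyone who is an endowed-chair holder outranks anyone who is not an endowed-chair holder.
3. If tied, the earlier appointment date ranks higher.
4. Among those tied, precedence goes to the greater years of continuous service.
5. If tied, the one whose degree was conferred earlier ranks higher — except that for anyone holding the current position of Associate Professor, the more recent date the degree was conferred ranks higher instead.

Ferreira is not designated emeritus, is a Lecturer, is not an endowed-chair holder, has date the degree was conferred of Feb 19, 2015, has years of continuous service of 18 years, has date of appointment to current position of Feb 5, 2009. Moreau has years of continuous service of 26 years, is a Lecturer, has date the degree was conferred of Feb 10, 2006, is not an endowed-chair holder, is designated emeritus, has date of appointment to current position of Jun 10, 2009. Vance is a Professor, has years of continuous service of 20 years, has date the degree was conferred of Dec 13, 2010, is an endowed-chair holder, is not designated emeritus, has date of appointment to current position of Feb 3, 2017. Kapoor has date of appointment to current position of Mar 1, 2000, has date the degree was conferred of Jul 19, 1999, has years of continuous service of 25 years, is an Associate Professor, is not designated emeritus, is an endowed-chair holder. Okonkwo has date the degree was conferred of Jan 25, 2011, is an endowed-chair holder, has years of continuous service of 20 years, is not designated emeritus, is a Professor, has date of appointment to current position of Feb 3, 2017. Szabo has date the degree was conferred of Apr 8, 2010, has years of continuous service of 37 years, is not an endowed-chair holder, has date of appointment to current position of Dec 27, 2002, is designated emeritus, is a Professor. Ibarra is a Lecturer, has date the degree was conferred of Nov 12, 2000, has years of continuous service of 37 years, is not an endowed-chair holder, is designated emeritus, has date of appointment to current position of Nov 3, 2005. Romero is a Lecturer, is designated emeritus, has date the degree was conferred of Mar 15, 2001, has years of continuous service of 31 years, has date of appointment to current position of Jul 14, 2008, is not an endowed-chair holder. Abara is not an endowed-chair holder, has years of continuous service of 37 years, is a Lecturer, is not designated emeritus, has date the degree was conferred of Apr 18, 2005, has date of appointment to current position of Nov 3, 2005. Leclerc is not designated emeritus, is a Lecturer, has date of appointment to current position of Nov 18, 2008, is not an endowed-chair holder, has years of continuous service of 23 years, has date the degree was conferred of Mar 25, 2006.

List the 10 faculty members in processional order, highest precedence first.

By current position: Vance, Okonkwo and Szabo (Professor); then Kapoor (Associate Professor); then Ibarra, Abara, Romero, Leclerc, Ferreira and Moreau (Lecturer).
Among Vance, Okonkwo and Szabo, an endowed-chair holder before not an endowed-chair holder: Vance and Okonkwo (an endowed-chair holder) before Szabo (not an endowed-chair holder).
Vance and Okonkwo both have date of appointment to current position Feb 3, 2017, so the next rule applies.
Vance and Okonkwo both have years of continuous service 20 years, so the next rule applies.
Among Vance and Okonkwo, by date the degree was conferred (earlier first): Vance (Dec 13, 2010) before Okonkwo (Jan 25, 2011).
Ibarra, Abara, Romero, Leclerc, Ferreira and Moreau are each not an endowed-chair holder, so the next rule applies.
Among Ibarra, Abara, Romero, Leclerc, Ferreira and Moreau, by date of appointment to current position (earlier first): Ibarra and Abara (Nov 3, 2005) before Romero (Jul 14, 2008) before Leclerc (Nov 18, 2008) before Ferreira (Feb 5, 2009) before Moreau (Jun 10, 2009).
Ibarra and Abara both have years of continuous service 37 years, so the next rule applies.
Among Ibarra and Abara, by date the degree was conferred (earlier first): Ibarra (Nov 12, 2000) before Abara (Apr 18, 2005).
Full order: Vance, Okonkwo, Szabo, Kapoor, Ibarra, Abara, Romero, Leclerc, Ferreira, Moreau.

Vance, Okonkwo, Szabo, Kapoor, Ibarra, Abara, Romero, Leclerc, Ferreira, Moreau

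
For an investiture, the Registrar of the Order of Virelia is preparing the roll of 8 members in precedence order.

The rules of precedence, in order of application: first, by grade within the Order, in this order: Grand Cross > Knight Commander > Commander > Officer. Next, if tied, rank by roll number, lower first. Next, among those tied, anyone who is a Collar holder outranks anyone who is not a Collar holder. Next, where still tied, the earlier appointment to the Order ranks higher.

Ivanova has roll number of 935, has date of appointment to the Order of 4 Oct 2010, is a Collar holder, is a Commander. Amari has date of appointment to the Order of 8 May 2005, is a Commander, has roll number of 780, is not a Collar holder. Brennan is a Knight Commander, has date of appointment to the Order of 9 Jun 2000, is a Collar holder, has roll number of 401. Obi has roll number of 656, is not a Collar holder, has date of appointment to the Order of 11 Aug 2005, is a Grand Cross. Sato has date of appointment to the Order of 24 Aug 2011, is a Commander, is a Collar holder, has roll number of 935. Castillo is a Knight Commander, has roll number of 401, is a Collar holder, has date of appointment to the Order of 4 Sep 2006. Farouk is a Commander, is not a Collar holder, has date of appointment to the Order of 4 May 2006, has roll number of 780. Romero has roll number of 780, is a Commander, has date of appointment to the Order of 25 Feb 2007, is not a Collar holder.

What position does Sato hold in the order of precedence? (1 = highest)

By grade within the Order: Obi (Grand Cross); then Brennan and Castillo (Knight Commander); then Amari, Farouk, Romero, Ivanova and Sato (Commander).
Brennan and Castillo both have roll number 401, so the next rule applies.
Brennan and Castillo are each a Collar holder, so the next rule applies.
Among Brennan and Castillo, by date of appointment to the Order (earlier first): Brennan (9 Jun 2000) before Castillo (4 Sep 2006).
Among Amari, Farouk, Romero, Ivanova and Sato, by roll number (lower first): Amari, Farouk and Romero (780) before Ivanova and Sato (935).
Amari, Farouk and Romero are each not a Collar holder, so the next rule applies.
Among Amari, Farouk and Romero, by date of appointment to the Order (earlier first): Amari (8 May 2005) before Farouk (4 May 2006) before Romero (25 Feb 2007).
Ivanova and Sato are each a Collar holder, so the next rule applies.
Among Ivanova and Sato, by date of appointment to the Order (earlier first): Ivanova (4 Oct 2010) before Sato (24 Aug 2011).
Order: Obi, Brennan, Castillo, Amari, Farouk, Romero, Ivanova, Sato. So position 8.

8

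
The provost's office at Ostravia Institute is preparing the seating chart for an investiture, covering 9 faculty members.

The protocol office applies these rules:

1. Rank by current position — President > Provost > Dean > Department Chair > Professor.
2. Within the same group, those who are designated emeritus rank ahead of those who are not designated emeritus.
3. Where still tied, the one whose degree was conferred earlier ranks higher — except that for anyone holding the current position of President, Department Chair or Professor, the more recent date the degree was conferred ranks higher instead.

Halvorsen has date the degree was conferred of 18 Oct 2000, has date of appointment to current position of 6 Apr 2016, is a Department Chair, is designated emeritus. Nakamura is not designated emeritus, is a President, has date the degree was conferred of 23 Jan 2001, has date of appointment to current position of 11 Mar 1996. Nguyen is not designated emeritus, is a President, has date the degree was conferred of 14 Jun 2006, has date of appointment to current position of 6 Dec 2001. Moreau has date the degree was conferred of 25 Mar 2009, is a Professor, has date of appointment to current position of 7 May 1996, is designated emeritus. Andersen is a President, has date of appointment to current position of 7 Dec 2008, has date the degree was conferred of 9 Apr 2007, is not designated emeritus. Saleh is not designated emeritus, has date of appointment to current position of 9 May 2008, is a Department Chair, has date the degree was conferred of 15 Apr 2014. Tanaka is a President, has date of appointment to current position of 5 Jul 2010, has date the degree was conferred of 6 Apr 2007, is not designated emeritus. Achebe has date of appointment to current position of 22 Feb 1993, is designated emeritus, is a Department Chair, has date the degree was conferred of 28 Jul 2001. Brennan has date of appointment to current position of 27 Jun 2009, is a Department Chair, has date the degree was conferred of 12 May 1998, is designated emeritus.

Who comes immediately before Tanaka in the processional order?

Andersen

By current position: Andersen, Tanaka, Nguyen and Nakamura (President); then Achebe, Halvorsen, Brennan and Saleh (Department Chair); then Moreau (Professor).
Andersen, Tanaka, Nguyen and Nakamura are each not designated emeritus, so the next rule applies.
Among Andersen, Tanaka, Nguyen and Nakamura, by date the degree was conferred (later first) (reversed rule for this group): Andersen (9 Apr 2007) before Tanaka (6 Apr 2007) before Nguyen (14 Jun 2006) before Nakamura (23 Jan 2001).
Among Achebe, Halvorsen, Brennan and Saleh, designated emeritus before not designated emeritus: Achebe, Halvorsen and Brennan (designated emeritus) before Saleh (not designated emeritus).
Among Achebe, Halvorsen and Brennan, by date the degree was conferred (later first) (reversed rule for this group): Achebe (28 Jul 2001) before Halvorsen (18 Oct 2000) before Brennan (12 May 1998).
Order: Andersen, Tanaka, Nguyen, Nakamura, Achebe, Halvorsen, Brennan, Saleh, Moreau.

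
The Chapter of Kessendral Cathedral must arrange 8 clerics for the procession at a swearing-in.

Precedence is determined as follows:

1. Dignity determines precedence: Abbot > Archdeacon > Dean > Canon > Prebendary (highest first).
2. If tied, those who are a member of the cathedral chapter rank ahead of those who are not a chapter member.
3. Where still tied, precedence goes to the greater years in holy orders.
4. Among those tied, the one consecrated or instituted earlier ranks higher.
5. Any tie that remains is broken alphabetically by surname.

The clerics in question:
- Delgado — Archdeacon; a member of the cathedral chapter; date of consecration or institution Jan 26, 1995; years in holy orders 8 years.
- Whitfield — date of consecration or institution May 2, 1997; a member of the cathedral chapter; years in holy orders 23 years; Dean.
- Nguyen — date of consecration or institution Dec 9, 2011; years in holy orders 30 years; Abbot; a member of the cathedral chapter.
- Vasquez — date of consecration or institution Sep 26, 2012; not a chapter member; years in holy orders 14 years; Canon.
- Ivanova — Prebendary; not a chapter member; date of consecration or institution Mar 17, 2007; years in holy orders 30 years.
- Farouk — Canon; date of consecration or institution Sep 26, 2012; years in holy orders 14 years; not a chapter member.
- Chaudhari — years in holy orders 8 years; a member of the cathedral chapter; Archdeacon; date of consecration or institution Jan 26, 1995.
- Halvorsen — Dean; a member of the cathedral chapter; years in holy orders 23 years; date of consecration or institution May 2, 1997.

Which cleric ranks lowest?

Ivanova

By dignity: Nguyen (Abbot); then Chaudhari and Delgado (Archdeacon); then Halvorsen and Whitfield (Dean); then Farouk and Vasquez (Canon); then Ivanova (Prebendary).
Chaudhari and Delgado are each a member of the cathedral chapter, so the next rule applies.
Chaudhari and Delgado both have years in holy orders 8 years, so the next rule applies.
Chaudhari and Delgado both have date of consecration or institution Jan 26, 1995, so the next rule applies.
Among Chaudhari and Delgado, alphabetically by surname: Chaudhari before Delgado.
Halvorsen and Whitfield are each a member of the cathedral chapter, so the next rule applies.
Halvorsen and Whitfield both have years in holy orders 23 years, so the next rule applies.
Halvorsen and Whitfield both have date of consecration or institution May 2, 1997, so the next rule applies.
Among Halvorsen and Whitfield, alphabetically by surname: Halvorsen before Whitfield.
Farouk and Vasquez are each not a chapter member, so the next rule applies.
Farouk and Vasquez both have years in holy orders 14 years, so the next rule applies.
Farouk and Vasquez both have date of consecration or institution Sep 26, 2012, so the next rule applies.
Among Farouk and Vasquez, alphabetically by surname: Farouk before Vasquez.
Order: Nguyen, Chaudhari, Delgado, Halvorsen, Whitfield, Farouk, Vasquez, Ivanova.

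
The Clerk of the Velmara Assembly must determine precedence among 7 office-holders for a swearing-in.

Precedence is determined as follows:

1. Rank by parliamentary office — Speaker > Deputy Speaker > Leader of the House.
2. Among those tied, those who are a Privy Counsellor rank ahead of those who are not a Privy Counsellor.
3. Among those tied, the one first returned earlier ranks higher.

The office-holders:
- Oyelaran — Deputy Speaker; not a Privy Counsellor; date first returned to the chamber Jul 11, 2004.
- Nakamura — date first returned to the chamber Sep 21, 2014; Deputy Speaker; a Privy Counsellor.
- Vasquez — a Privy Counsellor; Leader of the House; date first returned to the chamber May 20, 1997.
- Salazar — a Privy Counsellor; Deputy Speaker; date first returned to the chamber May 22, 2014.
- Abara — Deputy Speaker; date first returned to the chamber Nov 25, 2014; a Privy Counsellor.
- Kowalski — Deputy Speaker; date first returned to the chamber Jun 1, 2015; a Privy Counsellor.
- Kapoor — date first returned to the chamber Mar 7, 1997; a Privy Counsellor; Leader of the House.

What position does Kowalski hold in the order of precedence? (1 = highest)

4

By parliamentary office: Salazar, Nakamura, Abara, Kowalski and Oyelaran (Deputy Speaker); then Kapoor and Vasquez (Leader of the House).
Among Salazar, Nakamura, Abara, Kowalski and Oyelaran, a Privy Counsellor before not a Privy Counsellor: Salazar, Nakamura, Abara and Kowalski (a Privy Counsellor) before Oyelaran (not a Privy Counsellor).
Among Salazar, Nakamura, Abara and Kowalski, by date first returned to the chamber (earlier first): Salazar (May 22, 2014) before Nakamura (Sep 21, 2014) before Abara (Nov 25, 2014) before Kowalski (Jun 1, 2015).
Kapoor and Vasquez are each a Privy Counsellor, so the next rule applies.
Among Kapoor and Vasquez, by date first returned to the chamber (earlier first): Kapoor (Mar 7, 1997) before Vasquez (May 20, 1997).
Order: Salazar, Nakamura, Abara, Kowalski, Oyelaran, Kapoor, Vasquez. So position 4.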